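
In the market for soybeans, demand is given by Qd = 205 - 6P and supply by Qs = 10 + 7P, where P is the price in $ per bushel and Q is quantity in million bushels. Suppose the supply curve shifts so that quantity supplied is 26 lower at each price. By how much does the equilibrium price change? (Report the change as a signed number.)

Set Qd = Qs: 205 - 6P = 10 + 7P, so 195 = 13P and P* = 15.
Then Q* = 205 - 6(15) = 115.
After the shift, supply is Qs = -16 + 7P.
New equilibrium: 221 = 13P, so P = 17 and Q = 103.
ΔP = 17 - 15 = 2.

ΔP = 2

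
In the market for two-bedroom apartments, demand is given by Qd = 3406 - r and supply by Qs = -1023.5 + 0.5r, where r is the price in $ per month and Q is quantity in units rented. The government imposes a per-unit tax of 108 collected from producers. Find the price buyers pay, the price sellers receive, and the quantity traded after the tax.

With a tax of 108 on producers, they supply based on the net price r_s = r_b - 108, so Qs = -1077.5 + 0.5r_b.
Market clearing requires 3406 - r_b = -1077.5 + 0.5r_b; hence 4483.5 = 1.5r_b and r_b = 2989.
So r_s = 2881 and the quantity traded is Q = 3406 - 2989 = 417.

r_b = 2989, r_s = 2881, Q = 417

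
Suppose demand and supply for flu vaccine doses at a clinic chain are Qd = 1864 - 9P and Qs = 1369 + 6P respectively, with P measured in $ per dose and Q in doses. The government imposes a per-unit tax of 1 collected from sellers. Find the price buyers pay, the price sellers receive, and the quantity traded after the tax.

P_b = 33.4, P_s = 32.4, Q = 1563.4

With a tax of 1 on sellers, they supply based on the net price P_s = P_b - 1, so Qs = 1363 + 6P_b.
Market clearing requires 1864 - 9P_b = 1363 + 6P_b; hence 501 = 15P_b and P_b = 33.4.
So P_s = 32.4 and the quantity traded is Q = 1864 - 9(33.4) = 1563.4.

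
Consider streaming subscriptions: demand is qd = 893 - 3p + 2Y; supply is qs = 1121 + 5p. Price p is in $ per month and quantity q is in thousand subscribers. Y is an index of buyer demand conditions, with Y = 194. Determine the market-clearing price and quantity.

p* = 20, q* = 1221

With Y = 194, demand is qd = 1281 - 3p.
At equilibrium qd = qs, so 1281 - 3p = 1121 + 5p; collecting terms, 160 = 8p and p* = 20.
Then q* = 1281 - 3(20) = 1221.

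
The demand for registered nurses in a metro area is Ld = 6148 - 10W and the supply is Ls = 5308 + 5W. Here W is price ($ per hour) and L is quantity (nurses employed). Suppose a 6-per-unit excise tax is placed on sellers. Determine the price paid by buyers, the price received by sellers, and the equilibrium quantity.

W_b = 58, W_s = 52, L = 5568

Sellers keep W_s = W_b - 6 per unit, so supply in terms of the buyer price is Ls = 5278 + 5W_b.
Market clearing requires 6148 - 10W_b = 5278 + 5W_b; hence 870 = 15W_b and W_b = 58.
Then W_s = 58 - 6 = 52 and L = 6148 - 10(58) = 5568.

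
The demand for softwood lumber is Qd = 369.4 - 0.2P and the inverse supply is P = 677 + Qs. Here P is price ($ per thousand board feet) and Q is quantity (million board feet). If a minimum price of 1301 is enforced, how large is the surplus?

Surplus = 514.8

Rewriting in direct form: Qs = -677 + P.
Evaluating both curves at the floor price 1301 gives Qd = 109.2, Qs = 624.
Surplus = Qs - Qd = 624 - 109.2 = 514.8.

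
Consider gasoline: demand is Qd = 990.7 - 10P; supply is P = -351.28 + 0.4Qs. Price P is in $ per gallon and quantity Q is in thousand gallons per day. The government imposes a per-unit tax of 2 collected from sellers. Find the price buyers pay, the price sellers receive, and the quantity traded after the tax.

Solving each curve for Q: Qs = 878.2 + 2.5P.
With a tax of 2 on sellers, they supply based on the net price P_s = P_b - 2, so Qs = 873.2 + 2.5P_b.
Set Qd = Qs: 990.7 - 10P_b = 873.2 + 2.5P_b, so 117.5 = 12.5P_b and P_b = 9.4.
So P_s = 7.4 and the quantity traded is Q = 990.7 - 10(9.4) = 896.7.

P_b = 9.4, P_s = 7.4, Q = 896.7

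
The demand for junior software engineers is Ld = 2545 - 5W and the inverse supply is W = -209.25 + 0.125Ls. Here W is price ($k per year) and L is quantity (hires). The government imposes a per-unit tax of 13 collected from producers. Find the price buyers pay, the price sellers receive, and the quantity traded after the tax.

W_b = 75, W_s = 62, L = 2170

Solving each curve for L: Ls = 1674 + 8W.
Producers keep W_s = W_b - 13 per unit, so supply in terms of the buyer price is Ls = 1570 + 8W_b.
Market clearing requires 2545 - 5W_b = 1570 + 8W_b; hence 975 = 13W_b and W_b = 75.
So W_s = 62 and the quantity traded is L = 2545 - 5(75) = 2170.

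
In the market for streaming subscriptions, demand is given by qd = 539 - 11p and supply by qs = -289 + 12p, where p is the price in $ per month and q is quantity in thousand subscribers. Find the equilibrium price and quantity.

p* = 36, q* = 143

The market clears where 539 - 11p = -289 + 12p. Rearranging, 23p = 828, hence p* = 36.
Then q* = 539 - 11(36) = 143.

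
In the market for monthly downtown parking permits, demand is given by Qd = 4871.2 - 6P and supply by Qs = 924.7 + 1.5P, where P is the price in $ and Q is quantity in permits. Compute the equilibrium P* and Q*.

P* = 526.2, Q* = 1714

The market clears where 4871.2 - 6P = 924.7 + 1.5P. Rearranging, 7.5P = 3946.5, hence P* = 526.2.
Then Q* = 4871.2 - 6(526.2) = 1714.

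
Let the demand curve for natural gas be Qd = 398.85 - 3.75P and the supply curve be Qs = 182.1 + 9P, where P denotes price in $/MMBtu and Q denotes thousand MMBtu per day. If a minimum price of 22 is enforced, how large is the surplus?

Evaluating both curves at the floor price 22 gives Qd = 316.35, Qs = 380.1.
Surplus = Qs - Qd = 380.1 - 316.35 = 63.75.

Surplus = 63.75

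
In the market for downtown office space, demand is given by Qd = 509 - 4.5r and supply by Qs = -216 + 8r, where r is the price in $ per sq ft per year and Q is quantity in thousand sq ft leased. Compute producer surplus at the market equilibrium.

Producer surplus = 3844

The market clears where 509 - 4.5r = -216 + 8r. Rearranging, 12.5r = 725, hence r* = 58.
Plugging r* into demand: Q* = 509 - 4.5(58) = 248.
Supply choke price (Qs = 0): r = 27. Producer surplus = ½ × (58 - 27) × 248 = 3844.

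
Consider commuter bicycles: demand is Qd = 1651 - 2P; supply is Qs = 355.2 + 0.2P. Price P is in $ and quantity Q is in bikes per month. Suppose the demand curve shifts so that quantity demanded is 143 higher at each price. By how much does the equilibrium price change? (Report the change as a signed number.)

At equilibrium Qd = Qs, so 1651 - 2P = 355.2 + 0.2P; collecting terms, 1295.8 = 2.2P and P* = 589.
From the demand curve, Q* = 1651 - 2(589) = 473.
After the shift, demand is Qd = 1794 - 2P.
The new intersection has 1438.8 = 2.2P, i.e. P = 654, Q = 486.
ΔP = 654 - 589 = 65.

ΔP = 65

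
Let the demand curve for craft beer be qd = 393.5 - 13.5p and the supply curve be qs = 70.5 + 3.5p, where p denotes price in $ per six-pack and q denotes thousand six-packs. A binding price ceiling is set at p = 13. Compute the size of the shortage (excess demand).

Shortage = 102

Evaluating both curves at the ceiling price 13 gives qd = 218, qs = 116.
Shortage = qd - qs = 218 - 116 = 102.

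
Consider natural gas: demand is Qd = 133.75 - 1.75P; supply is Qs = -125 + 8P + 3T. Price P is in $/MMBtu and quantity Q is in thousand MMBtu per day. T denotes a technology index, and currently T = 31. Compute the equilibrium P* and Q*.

P* = 17, Q* = 104

With T = 31, supply is Qs = -32 + 8P.
At equilibrium Qd = Qs, so 133.75 - 1.75P = -32 + 8P; collecting terms, 165.75 = 9.75P and P* = 17.
Substitute back: Q* = 133.75 - 1.75(17) = 104.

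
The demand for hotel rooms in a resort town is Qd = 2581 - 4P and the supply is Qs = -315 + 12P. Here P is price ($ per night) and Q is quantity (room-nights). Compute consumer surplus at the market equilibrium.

Consumer surplus = 431056.125

The market clears where 2581 - 4P = -315 + 12P. Rearranging, 16P = 2896, hence P* = 181.
From the demand curve, Q* = 2581 - 4(181) = 1857.
Demand choke price (Qd = 0): P = 2581/4 = 645.25. Consumer surplus = ½ × (645.25 - 181) × 1857 = 431056.125.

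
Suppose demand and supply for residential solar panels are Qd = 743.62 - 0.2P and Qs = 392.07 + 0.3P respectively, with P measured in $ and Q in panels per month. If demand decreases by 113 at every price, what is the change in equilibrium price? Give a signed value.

ΔP = -226

At equilibrium Qd = Qs, so 743.62 - 0.2P = 392.07 + 0.3P; collecting terms, 351.55 = 0.5P and P* = 703.1.
Then Q* = 743.62 - 0.2(703.1) = 603.
After the shift, demand is Qd = 630.62 - 0.2P.
Re-solving, 0.5P = 238.55 gives P = 477.1 and Q = 535.2.
ΔP = 477.1 - 703.1 = -226.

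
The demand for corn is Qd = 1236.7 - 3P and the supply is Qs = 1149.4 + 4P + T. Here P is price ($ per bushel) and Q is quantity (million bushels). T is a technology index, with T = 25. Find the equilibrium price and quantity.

P* = 8.9, Q* = 1210

With T = 25, supply is Qs = 1174.4 + 4P.
At equilibrium Qd = Qs, so 1236.7 - 3P = 1174.4 + 4P; collecting terms, 62.3 = 7P and P* = 8.9.
Plugging P* into demand: Q* = 1236.7 - 3(8.9) = 1210.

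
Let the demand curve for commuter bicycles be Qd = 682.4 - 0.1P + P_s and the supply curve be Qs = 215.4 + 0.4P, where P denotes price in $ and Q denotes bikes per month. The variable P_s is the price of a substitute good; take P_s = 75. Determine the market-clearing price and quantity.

P* = 1084, Q* = 649

With P_s = 75, demand is Qd = 757.4 - 0.1P.
Equating demand and supply, 757.4 - 0.1P = 215.4 + 0.4P gives 0.5P = 542, so P* = 1084.
Then Q* = 757.4 - 0.1(1084) = 649.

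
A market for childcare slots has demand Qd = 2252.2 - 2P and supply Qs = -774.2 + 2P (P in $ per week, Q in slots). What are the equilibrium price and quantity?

Equating demand and supply, 2252.2 - 2P = -774.2 + 2P gives 4P = 3026.4, so P* = 756.6.
Substitute back: Q* = 2252.2 - 2(756.6) = 739.

P* = 756.6, Q* = 739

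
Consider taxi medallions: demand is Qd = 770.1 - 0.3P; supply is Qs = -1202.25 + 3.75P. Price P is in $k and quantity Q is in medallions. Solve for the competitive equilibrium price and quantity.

P* = 487, Q* = 624

Equating demand and supply, 770.1 - 0.3P = -1202.25 + 3.75P gives 4.05P = 1972.35, so P* = 487.
Then Q* = 770.1 - 0.3(487) = 624.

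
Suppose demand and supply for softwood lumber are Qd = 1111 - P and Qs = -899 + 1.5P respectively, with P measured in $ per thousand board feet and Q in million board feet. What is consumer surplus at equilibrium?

At equilibrium Qd = Qs, so 1111 - P = -899 + 1.5P; collecting terms, 2010 = 2.5P and P* = 804.
Substitute back: Q* = 1111 - 804 = 307.
Demand choke price (Qd = 0): P = 1111. Consumer surplus = ½ × (1111 - 804) × 307 = 47124.5.

Consumer surplus = 47124.5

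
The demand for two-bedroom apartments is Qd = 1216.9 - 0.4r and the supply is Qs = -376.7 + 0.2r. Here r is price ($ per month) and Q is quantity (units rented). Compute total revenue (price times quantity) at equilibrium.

Equating demand and supply, 1216.9 - 0.4r = -376.7 + 0.2r gives 0.6r = 1593.6, so r* = 2656.
Plugging r* into demand: Q* = 1216.9 - 0.4(2656) = 154.5.
Total revenue = r* × Q* = 2656 × 154.5 = 410352.

Total revenue = 410352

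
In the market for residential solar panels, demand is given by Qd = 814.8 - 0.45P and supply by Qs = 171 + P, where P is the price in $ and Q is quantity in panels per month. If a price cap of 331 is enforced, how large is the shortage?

Evaluating both curves at the ceiling price 331 gives Qd = 665.85, Qs = 502.
Shortage = Qd - Qs = 665.85 - 502 = 163.85.

Shortage = 163.85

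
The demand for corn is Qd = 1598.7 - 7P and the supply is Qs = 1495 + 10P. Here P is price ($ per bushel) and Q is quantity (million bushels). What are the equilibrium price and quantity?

P* = 6.1, Q* = 1556

At equilibrium Qd = Qs, so 1598.7 - 7P = 1495 + 10P; collecting terms, 103.7 = 17P and P* = 6.1.
Then Q* = 1598.7 - 7(6.1) = 1556.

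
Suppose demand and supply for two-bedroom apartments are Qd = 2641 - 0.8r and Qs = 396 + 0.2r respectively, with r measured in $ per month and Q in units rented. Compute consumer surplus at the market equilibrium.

Set Qd = Qs: 2641 - 0.8r = 396 + 0.2r, so 2245 = r and r* = 2245.
Then Q* = 2641 - 0.8(2245) = 845.
Demand choke price (Qd = 0): r = 2641/0.8 = 3301.25. Consumer surplus = ½ × (3301.25 - 2245) × 845 = 446265.625.

Consumer surplus = 446265.625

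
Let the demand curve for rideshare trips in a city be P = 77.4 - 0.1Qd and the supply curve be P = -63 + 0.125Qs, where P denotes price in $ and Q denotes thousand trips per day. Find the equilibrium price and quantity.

Rewriting in direct form: Qd = 774 - 10P and Qs = 504 + 8P.
The market clears where 774 - 10P = 504 + 8P. Rearranging, 18P = 270, hence P* = 15.
Substitute back: Q* = 774 - 10(15) = 624.

P* = 15, Q* = 624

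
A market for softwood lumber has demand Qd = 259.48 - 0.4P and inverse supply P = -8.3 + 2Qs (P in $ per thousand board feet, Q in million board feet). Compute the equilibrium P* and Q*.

Inverting to quantity form: Qs = 4.15 + 0.5P.
Set Qd = Qs: 259.48 - 0.4P = 4.15 + 0.5P, so 255.33 = 0.9P and P* = 283.7.
From the demand curve, Q* = 259.48 - 0.4(283.7) = 146.

P* = 283.7, Q* = 146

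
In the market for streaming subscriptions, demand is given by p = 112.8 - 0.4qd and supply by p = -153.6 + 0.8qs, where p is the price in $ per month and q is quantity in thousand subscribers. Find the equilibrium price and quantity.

Inverting to quantity form: qd = 282 - 2.5p and qs = 192 + 1.25p.
Set qd = qs: 282 - 2.5p = 192 + 1.25p, so 90 = 3.75p and p* = 24.
Substitute back: q* = 282 - 2.5(24) = 222.

p* = 24, q* = 222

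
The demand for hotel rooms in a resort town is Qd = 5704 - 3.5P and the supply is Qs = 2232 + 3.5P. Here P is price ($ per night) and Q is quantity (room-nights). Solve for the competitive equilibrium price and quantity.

At equilibrium Qd = Qs, so 5704 - 3.5P = 2232 + 3.5P; collecting terms, 3472 = 7P and P* = 496.
From the demand curve, Q* = 5704 - 3.5(496) = 3968.

P* = 496, Q* = 3968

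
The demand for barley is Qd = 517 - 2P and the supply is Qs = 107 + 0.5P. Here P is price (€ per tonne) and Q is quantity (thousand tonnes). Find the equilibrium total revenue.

Total revenue = 30996

Set Qd = Qs: 517 - 2P = 107 + 0.5P, so 410 = 2.5P and P* = 164.
From the demand curve, Q* = 517 - 2(164) = 189.
Total revenue = P* × Q* = 164 × 189 = 30996.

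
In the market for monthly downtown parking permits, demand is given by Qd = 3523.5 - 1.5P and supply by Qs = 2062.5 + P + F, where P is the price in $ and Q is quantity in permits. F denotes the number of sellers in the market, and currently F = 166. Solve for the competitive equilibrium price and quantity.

With F = 166, supply is Qs = 2228.5 + P.
At equilibrium Qd = Qs, so 3523.5 - 1.5P = 2228.5 + P; collecting terms, 1295 = 2.5P and P* = 518.
From the demand curve, Q* = 3523.5 - 1.5(518) = 2746.5.

P* = 518, Q* = 2746.5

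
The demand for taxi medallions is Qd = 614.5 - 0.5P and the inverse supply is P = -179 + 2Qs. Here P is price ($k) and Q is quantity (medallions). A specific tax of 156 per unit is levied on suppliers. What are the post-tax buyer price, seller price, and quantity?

P_b = 603, P_s = 447, Q = 313

Solving each curve for Q: Qs = 89.5 + 0.5P.
Suppliers keep P_s = P_b - 156 per unit, so supply in terms of the buyer price is Qs = 11.5 + 0.5P_b.
Set Qd = Qs: 614.5 - 0.5P_b = 11.5 + 0.5P_b, so 603 = P_b and P_b = 603.
Then P_s = 603 - 156 = 447 and Q = 614.5 - 0.5(603) = 313.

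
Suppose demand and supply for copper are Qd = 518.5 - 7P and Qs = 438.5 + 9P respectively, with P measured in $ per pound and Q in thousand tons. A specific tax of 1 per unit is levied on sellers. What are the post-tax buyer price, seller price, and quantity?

The tax drives a wedge P_b - P_s = 1. Substituting P_s = P_b - 1 into supply: Qs = 429.5 + 9P_b.
Equate demand and the shifted supply: 518.5 - 7P_b = 429.5 + 9P_b, giving 16P_b = 89, so P_b = 5.5625.
So P_s = 4.5625 and the quantity traded is Q = 518.5 - 7(5.5625) = 479.5625.

P_b = 5.5625, P_s = 4.5625, Q = 479.5625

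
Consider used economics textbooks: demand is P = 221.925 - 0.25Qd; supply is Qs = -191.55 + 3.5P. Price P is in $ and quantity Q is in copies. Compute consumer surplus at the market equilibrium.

Consumer surplus = 12175.80125

Inverting to quantity form: Qd = 887.7 - 4P.
Equating demand and supply, 887.7 - 4P = -191.55 + 3.5P gives 7.5P = 1079.25, so P* = 143.9.
Substitute back: Q* = 887.7 - 4(143.9) = 312.1.
Demand choke price (Qd = 0): P = 887.7/4 = 221.925. Consumer surplus = ½ × (221.925 - 143.9) × 312.1 = 12175.80125.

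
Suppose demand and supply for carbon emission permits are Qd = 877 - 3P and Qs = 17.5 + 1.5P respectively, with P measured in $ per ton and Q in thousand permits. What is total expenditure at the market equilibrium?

Total expenditure = 58064

Equating demand and supply, 877 - 3P = 17.5 + 1.5P gives 4.5P = 859.5, so P* = 191.
From the demand curve, Q* = 877 - 3(191) = 304.
Total expenditure = P* × Q* = 191 × 304 = 58064.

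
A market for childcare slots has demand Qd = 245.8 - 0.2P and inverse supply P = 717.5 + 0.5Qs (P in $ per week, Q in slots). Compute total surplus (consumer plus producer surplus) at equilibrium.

Solving each curve for Q: Qs = -1435 + 2P.
Equating demand and supply, 245.8 - 0.2P = -1435 + 2P gives 2.2P = 1680.8, so P* = 764.
Plugging P* into demand: Q* = 245.8 - 0.2(764) = 93.
Demand choke price = 1229; supply choke price = 717.5. CS = ½(1229 - 764)(93) = 21622.5; PS = ½(764 - 717.5)(93) = 2162.25. Total surplus = 23784.75.

Total surplus = 23784.75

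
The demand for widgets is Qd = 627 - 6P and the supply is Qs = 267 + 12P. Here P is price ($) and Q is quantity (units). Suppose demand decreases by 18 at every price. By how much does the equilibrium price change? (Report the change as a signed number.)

At equilibrium Qd = Qs, so 627 - 6P = 267 + 12P; collecting terms, 360 = 18P and P* = 20.
Then Q* = 627 - 6(20) = 507.
After the shift, demand is Qd = 609 - 6P.
The new intersection has 342 = 18P, i.e. P = 19, Q = 495.
ΔP = 19 - 20 = -1.

ΔP = -1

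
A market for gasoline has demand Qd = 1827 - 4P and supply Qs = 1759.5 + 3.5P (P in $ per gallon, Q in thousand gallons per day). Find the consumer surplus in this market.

The market clears where 1827 - 4P = 1759.5 + 3.5P. Rearranging, 7.5P = 67.5, hence P* = 9.
Plugging P* into demand: Q* = 1827 - 4(9) = 1791.
Demand choke price (Qd = 0): P = 1827/4 = 456.75. Consumer surplus = ½ × (456.75 - 9) × 1791 = 400960.125.

Consumer surplus = 400960.125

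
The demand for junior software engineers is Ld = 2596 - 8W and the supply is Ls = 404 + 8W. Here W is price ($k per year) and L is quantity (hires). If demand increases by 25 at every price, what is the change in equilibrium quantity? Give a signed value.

Equating demand and supply, 2596 - 8W = 404 + 8W gives 16W = 2192, so W* = 137.
From the demand curve, L* = 2596 - 8(137) = 1500.
After the shift, demand is Ld = 2621 - 8W.
New equilibrium: 2217 = 16W, so W = 138.5625 and L = 1512.5.
ΔL = 1512.5 - 1500 = 12.5.

ΔL = 12.5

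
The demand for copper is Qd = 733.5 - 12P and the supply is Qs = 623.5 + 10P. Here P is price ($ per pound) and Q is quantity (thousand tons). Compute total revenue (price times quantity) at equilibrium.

Total revenue = 3367.5

At equilibrium Qd = Qs, so 733.5 - 12P = 623.5 + 10P; collecting terms, 110 = 22P and P* = 5.
Then Q* = 733.5 - 12(5) = 673.5.
Total revenue = P* × Q* = 5 × 673.5 = 3367.5.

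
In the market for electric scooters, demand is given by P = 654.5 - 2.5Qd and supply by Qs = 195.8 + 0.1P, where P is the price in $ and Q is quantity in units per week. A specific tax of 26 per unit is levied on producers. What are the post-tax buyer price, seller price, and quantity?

Rewriting in direct form: Qd = 261.8 - 0.4P.
With a tax of 26 on producers, they supply based on the net price P_s = P_b - 26, so Qs = 193.2 + 0.1P_b.
Set Qd = Qs: 261.8 - 0.4P_b = 193.2 + 0.1P_b, so 68.6 = 0.5P_b and P_b = 137.2.
So P_s = 111.2 and the quantity traded is Q = 261.8 - 0.4(137.2) = 206.92.

P_b = 137.2, P_s = 111.2, Q = 206.92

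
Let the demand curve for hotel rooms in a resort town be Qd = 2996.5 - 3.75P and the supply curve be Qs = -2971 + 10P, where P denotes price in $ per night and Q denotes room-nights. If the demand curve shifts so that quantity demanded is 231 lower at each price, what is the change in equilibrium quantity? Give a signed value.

At equilibrium Qd = Qs, so 2996.5 - 3.75P = -2971 + 10P; collecting terms, 5967.5 = 13.75P and P* = 434.
From the demand curve, Q* = 2996.5 - 3.75(434) = 1369.
After the shift, demand is Qd = 2765.5 - 3.75P.
The new intersection has 5736.5 = 13.75P, i.e. P = 417.2, Q = 1201.
ΔQ = 1201 - 1369 = -168.

ΔQ = -168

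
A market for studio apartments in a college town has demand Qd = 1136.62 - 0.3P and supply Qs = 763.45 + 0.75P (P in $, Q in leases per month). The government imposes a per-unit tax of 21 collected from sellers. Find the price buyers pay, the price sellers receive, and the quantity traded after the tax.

P_b = 370.4, P_s = 349.4, Q = 1025.5

The tax drives a wedge P_b - P_s = 21. Substituting P_s = P_b - 21 into supply: Qs = 747.7 + 0.75P_b.
Market clearing requires 1136.62 - 0.3P_b = 747.7 + 0.75P_b; hence 388.92 = 1.05P_b and P_b = 370.4.
So P_s = 349.4 and the quantity traded is Q = 1136.62 - 0.3(370.4) = 1025.5.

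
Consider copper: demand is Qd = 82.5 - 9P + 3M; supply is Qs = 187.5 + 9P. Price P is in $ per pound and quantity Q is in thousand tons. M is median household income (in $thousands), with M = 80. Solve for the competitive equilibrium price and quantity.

P* = 7.5, Q* = 255

With M = 80, demand is Qd = 322.5 - 9P.
The market clears where 322.5 - 9P = 187.5 + 9P. Rearranging, 18P = 135, hence P* = 7.5.
Then Q* = 322.5 - 9(7.5) = 255.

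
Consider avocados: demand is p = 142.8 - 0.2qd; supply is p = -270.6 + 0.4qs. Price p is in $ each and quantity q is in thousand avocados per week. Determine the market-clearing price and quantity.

In direct form, qd = 714 - 5p and qs = 676.5 + 2.5p.
Equating demand and supply, 714 - 5p = 676.5 + 2.5p gives 7.5p = 37.5, so p* = 5.
Plugging p* into demand: q* = 714 - 5(5) = 689.

p* = 5, q* = 689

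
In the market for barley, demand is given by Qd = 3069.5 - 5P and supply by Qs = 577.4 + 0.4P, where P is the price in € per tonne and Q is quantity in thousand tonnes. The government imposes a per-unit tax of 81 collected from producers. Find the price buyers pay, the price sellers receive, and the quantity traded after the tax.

The tax drives a wedge P_b - P_s = 81. Substituting P_s = P_b - 81 into supply: Qs = 545 + 0.4P_b.
Market clearing requires 3069.5 - 5P_b = 545 + 0.4P_b; hence 2524.5 = 5.4P_b and P_b = 467.5.
So P_s = 386.5 and the quantity traded is Q = 3069.5 - 5(467.5) = 732.

P_b = 467.5, P_s = 386.5, Q = 732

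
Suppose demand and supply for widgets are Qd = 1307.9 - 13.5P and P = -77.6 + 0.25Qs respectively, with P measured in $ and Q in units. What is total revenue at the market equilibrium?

Total revenue = 30688.8

Rewriting in direct form: Qs = 310.4 + 4P.
The market clears where 1307.9 - 13.5P = 310.4 + 4P. Rearranging, 17.5P = 997.5, hence P* = 57.
Substitute back: Q* = 1307.9 - 13.5(57) = 538.4.
Total revenue = P* × Q* = 57 × 538.4 = 30688.8.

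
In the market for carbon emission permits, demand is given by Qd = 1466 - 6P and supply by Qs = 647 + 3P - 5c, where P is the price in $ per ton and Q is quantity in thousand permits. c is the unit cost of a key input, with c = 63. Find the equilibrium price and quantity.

P* = 126, Q* = 710

With c = 63, supply is Qs = 332 + 3P.
At equilibrium Qd = Qs, so 1466 - 6P = 332 + 3P; collecting terms, 1134 = 9P and P* = 126.
Substitute back: Q* = 1466 - 6(126) = 710.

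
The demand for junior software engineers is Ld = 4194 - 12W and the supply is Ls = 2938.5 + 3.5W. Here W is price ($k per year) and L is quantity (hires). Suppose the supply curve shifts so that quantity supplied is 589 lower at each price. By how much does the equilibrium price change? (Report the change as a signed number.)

ΔW = 38

Equating demand and supply, 4194 - 12W = 2938.5 + 3.5W gives 15.5W = 1255.5, so W* = 81.
Plugging W* into demand: L* = 4194 - 12(81) = 3222.
After the shift, supply is Ls = 2349.5 + 3.5W.
New equilibrium: 1844.5 = 15.5W, so W = 119 and L = 2766.
ΔW = 119 - 81 = 38.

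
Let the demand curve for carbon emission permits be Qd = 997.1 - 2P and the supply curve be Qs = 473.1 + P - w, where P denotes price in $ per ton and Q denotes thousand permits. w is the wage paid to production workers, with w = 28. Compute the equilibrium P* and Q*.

With w = 28, supply is Qs = 445.1 + P.
The market clears where 997.1 - 2P = 445.1 + P. Rearranging, 3P = 552, hence P* = 184.
Then Q* = 997.1 - 2(184) = 629.1.

P* = 184, Q* = 629.1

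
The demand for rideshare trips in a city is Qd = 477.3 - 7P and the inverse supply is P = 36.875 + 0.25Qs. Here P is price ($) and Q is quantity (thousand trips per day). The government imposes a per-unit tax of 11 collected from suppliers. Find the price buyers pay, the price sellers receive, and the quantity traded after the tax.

P_b = 60.8, P_s = 49.8, Q = 51.7

In direct form, Qs = -147.5 + 4P.
The tax drives a wedge P_b - P_s = 11. Substituting P_s = P_b - 11 into supply: Qs = -191.5 + 4P_b.
Market clearing requires 477.3 - 7P_b = -191.5 + 4P_b; hence 668.8 = 11P_b and P_b = 60.8.
So P_s = 49.8 and the quantity traded is Q = 477.3 - 7(60.8) = 51.7.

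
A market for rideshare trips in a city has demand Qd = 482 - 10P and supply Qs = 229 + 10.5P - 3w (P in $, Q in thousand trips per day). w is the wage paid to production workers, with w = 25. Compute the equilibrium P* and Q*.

With w = 25, supply is Qs = 154 + 10.5P.
Set Qd = Qs: 482 - 10P = 154 + 10.5P, so 328 = 20.5P and P* = 16.
Plugging P* into demand: Q* = 482 - 10(16) = 322.

P* = 16, Q* = 322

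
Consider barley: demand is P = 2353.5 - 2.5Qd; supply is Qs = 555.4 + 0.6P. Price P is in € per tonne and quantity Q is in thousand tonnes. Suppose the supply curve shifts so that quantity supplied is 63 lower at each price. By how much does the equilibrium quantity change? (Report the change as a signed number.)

ΔQ = -25.2

Rewriting in direct form: Qd = 941.4 - 0.4P.
Equating demand and supply, 941.4 - 0.4P = 555.4 + 0.6P gives P = 386, so P* = 386.
From the demand curve, Q* = 941.4 - 0.4(386) = 787.
After the shift, supply is Qs = 492.4 + 0.6P.
Re-solving, P = 449 gives P = 449 and Q = 761.8.
ΔQ = 761.8 - 787 = -25.2.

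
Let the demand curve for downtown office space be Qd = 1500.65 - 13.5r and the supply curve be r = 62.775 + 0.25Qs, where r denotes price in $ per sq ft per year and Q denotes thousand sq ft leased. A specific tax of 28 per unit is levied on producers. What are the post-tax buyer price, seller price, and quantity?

In direct form, Qs = -251.1 + 4r.
With a tax of 28 on producers, they supply based on the net price r_s = r_b - 28, so Qs = -363.1 + 4r_b.
Set Qd = Qs: 1500.65 - 13.5r_b = -363.1 + 4r_b, so 1863.75 = 17.5r_b and r_b = 106.5.
So r_s = 78.5 and the quantity traded is Q = 1500.65 - 13.5(106.5) = 62.9.

r_b = 106.5, r_s = 78.5, Q = 62.9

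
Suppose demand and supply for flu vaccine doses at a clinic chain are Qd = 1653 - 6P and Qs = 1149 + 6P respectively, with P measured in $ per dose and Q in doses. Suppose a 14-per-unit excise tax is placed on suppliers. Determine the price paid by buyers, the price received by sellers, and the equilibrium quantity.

With a tax of 14 on suppliers, they supply based on the net price P_s = P_b - 14, so Qs = 1065 + 6P_b.
Market clearing requires 1653 - 6P_b = 1065 + 6P_b; hence 588 = 12P_b and P_b = 49.
Then P_s = 49 - 14 = 35 and Q = 1653 - 6(49) = 1359.

P_b = 49, P_s = 35, Q = 1359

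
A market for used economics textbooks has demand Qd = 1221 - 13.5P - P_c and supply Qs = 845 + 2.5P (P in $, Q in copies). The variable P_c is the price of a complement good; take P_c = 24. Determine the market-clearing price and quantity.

P* = 22, Q* = 900

With P_c = 24, demand is Qd = 1197 - 13.5P.
The market clears where 1197 - 13.5P = 845 + 2.5P. Rearranging, 16P = 352, hence P* = 22.
From the demand curve, Q* = 1197 - 13.5(22) = 900.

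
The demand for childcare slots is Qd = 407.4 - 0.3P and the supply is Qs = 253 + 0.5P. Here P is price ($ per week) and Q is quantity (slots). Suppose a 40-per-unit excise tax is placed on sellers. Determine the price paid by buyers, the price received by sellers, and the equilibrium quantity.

P_b = 218, P_s = 178, Q = 342

With a tax of 40 on sellers, they supply based on the net price P_s = P_b - 40, so Qs = 233 + 0.5P_b.
Equate demand and the shifted supply: 407.4 - 0.3P_b = 233 + 0.5P_b, giving 0.8P_b = 174.4, so P_b = 218.
So P_s = 178 and the quantity traded is Q = 407.4 - 0.3(218) = 342.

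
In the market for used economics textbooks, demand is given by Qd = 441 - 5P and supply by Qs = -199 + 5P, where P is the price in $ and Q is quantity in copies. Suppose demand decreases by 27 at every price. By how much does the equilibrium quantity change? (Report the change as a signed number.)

ΔQ = -13.5

The market clears where 441 - 5P = -199 + 5P. Rearranging, 10P = 640, hence P* = 64.
Then Q* = 441 - 5(64) = 121.
After the shift, demand is Qd = 414 - 5P.
Re-solving, 10P = 613 gives P = 61.3 and Q = 107.5.
ΔQ = 107.5 - 121 = -13.5.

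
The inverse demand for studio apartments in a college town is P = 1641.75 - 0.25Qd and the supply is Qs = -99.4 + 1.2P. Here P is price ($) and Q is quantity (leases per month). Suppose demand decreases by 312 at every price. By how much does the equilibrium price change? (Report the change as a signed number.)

In direct form, Qd = 6567 - 4P.
The market clears where 6567 - 4P = -99.4 + 1.2P. Rearranging, 5.2P = 6666.4, hence P* = 1282.
Plugging P* into demand: Q* = 6567 - 4(1282) = 1439.
After the shift, demand is Qd = 6255 - 4P.
The new intersection has 6354.4 = 5.2P, i.e. P = 1222, Q = 1367.
ΔP = 1222 - 1282 = -60.

ΔP = -60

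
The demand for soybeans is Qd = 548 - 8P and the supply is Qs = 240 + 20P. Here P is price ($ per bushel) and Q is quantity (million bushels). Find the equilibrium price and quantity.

The market clears where 548 - 8P = 240 + 20P. Rearranging, 28P = 308, hence P* = 11.
Plugging P* into demand: Q* = 548 - 8(11) = 460.

P* = 11, Q* = 460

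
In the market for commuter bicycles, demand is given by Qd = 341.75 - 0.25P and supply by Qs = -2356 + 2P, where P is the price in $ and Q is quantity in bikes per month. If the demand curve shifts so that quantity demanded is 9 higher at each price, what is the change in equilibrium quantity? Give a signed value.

ΔQ = 8

The market clears where 341.75 - 0.25P = -2356 + 2P. Rearranging, 2.25P = 2697.75, hence P* = 1199.
Substitute back: Q* = 341.75 - 0.25(1199) = 42.
After the shift, demand is Qd = 350.75 - 0.25P.
Re-solving, 2.25P = 2706.75 gives P = 1203 and Q = 50.
ΔQ = 50 - 42 = 8.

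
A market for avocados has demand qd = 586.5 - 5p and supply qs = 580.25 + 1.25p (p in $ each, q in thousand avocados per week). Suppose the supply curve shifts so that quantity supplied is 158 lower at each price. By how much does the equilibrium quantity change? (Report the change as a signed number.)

Set qd = qs: 586.5 - 5p = 580.25 + 1.25p, so 6.25 = 6.25p and p* = 1.
Plugging p* into demand: q* = 586.5 - 5(1) = 581.5.
After the shift, supply is qs = 422.25 + 1.25p.
The new intersection has 164.25 = 6.25p, i.e. p = 26.28, q = 455.1.
Δq = 455.1 - 581.5 = -126.4.

Δq = -126.4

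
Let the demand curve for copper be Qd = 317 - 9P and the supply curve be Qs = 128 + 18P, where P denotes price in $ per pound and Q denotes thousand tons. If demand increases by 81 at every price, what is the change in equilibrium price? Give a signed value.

Set Qd = Qs: 317 - 9P = 128 + 18P, so 189 = 27P and P* = 7.
Then Q* = 317 - 9(7) = 254.
After the shift, demand is Qd = 398 - 9P.
New equilibrium: 270 = 27P, so P = 10 and Q = 308.
ΔP = 10 - 7 = 3.

ΔP = 3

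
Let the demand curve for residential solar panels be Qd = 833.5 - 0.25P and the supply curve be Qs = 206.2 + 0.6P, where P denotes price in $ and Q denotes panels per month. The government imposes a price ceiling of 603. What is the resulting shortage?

Evaluating both curves at the ceiling price 603 gives Qd = 682.75, Qs = 568.
Shortage = Qd - Qs = 682.75 - 568 = 114.75.

Shortage = 114.75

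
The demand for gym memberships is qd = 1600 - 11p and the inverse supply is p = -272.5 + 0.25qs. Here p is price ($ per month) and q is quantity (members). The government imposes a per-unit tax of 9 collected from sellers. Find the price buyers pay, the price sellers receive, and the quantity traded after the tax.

In direct form, qs = 1090 + 4p.
Sellers keep p_s = p_b - 9 per unit, so supply in terms of the buyer price is qs = 1054 + 4p_b.
Set qd = qs: 1600 - 11p_b = 1054 + 4p_b, so 546 = 15p_b and p_b = 36.4.
So p_s = 27.4 and the quantity traded is q = 1600 - 11(36.4) = 1199.6.

p_b = 36.4, p_s = 27.4, q = 1199.6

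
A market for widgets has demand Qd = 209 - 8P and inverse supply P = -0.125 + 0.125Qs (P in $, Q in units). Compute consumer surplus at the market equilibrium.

Rewriting in direct form: Qs = 1 + 8P.
The market clears where 209 - 8P = 1 + 8P. Rearranging, 16P = 208, hence P* = 13.
From the demand curve, Q* = 209 - 8(13) = 105.
Demand choke price (Qd = 0): P = 209/8 = 26.125. Consumer surplus = ½ × (26.125 - 13) × 105 = 689.0625.

Consumer surplus = 689.0625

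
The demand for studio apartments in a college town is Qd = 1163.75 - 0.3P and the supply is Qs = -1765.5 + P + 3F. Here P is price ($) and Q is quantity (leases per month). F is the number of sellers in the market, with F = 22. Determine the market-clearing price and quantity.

P* = 2202.5, Q* = 503

With F = 22, supply is Qs = -1699.5 + P.
Set Qd = Qs: 1163.75 - 0.3P = -1699.5 + P, so 2863.25 = 1.3P and P* = 2202.5.
Plugging P* into demand: Q* = 1163.75 - 0.3(2202.5) = 503.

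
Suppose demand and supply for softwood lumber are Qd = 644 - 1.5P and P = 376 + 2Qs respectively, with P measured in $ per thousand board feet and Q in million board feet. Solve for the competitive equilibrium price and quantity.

P* = 416, Q* = 20

Rewriting in direct form: Qs = -188 + 0.5P.
Set Qd = Qs: 644 - 1.5P = -188 + 0.5P, so 832 = 2P and P* = 416.
Substitute back: Q* = 644 - 1.5(416) = 20.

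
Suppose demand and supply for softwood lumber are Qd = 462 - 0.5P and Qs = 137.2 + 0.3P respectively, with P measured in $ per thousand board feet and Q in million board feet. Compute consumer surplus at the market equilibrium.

Equating demand and supply, 462 - 0.5P = 137.2 + 0.3P gives 0.8P = 324.8, so P* = 406.
Substitute back: Q* = 462 - 0.5(406) = 259.
Demand choke price (Qd = 0): P = 462/0.5 = 924. Consumer surplus = ½ × (924 - 406) × 259 = 67081.

Consumer surplus = 67081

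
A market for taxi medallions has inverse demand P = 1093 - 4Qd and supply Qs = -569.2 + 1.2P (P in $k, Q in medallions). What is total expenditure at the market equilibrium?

Inverting to quantity form: Qd = 273.25 - 0.25P.
Equating demand and supply, 273.25 - 0.25P = -569.2 + 1.2P gives 1.45P = 842.45, so P* = 581.
Plugging P* into demand: Q* = 273.25 - 0.25(581) = 128.
Total expenditure = P* × Q* = 581 × 128 = 74368.

Total expenditure = 74368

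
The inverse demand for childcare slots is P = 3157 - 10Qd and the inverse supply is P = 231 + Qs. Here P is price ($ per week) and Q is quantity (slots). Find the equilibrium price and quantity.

P* = 497, Q* = 266

Inverting to quantity form: Qd = 315.7 - 0.1P and Qs = -231 + P.
The market clears where 315.7 - 0.1P = -231 + P. Rearranging, 1.1P = 546.7, hence P* = 497.
From the demand curve, Q* = 315.7 - 0.1(497) = 266.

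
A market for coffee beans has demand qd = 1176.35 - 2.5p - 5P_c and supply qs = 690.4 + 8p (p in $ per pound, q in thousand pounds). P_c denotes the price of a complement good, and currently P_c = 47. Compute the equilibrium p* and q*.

p* = 23.9, q* = 881.6

With P_c = 47, demand is qd = 941.35 - 2.5p.
Set qd = qs: 941.35 - 2.5p = 690.4 + 8p, so 250.95 = 10.5p and p* = 23.9.
From the demand curve, q* = 941.35 - 2.5(23.9) = 881.6.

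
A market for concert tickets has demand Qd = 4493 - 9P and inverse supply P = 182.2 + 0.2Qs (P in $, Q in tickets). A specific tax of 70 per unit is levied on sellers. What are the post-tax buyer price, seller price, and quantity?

Solving each curve for Q: Qs = -911 + 5P.
With a tax of 70 on sellers, they supply based on the net price P_s = P_b - 70, so Qs = -1261 + 5P_b.
Equate demand and the shifted supply: 4493 - 9P_b = -1261 + 5P_b, giving 14P_b = 5754, so P_b = 411.
Then P_s = 411 - 70 = 341 and Q = 4493 - 9(411) = 794.

P_b = 411, P_s = 341, Q = 794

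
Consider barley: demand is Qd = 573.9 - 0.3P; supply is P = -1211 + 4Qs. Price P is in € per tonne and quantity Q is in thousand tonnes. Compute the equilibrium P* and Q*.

P* = 493, Q* = 426

Rewriting in direct form: Qs = 302.75 + 0.25P.
Equating demand and supply, 573.9 - 0.3P = 302.75 + 0.25P gives 0.55P = 271.15, so P* = 493.
Substitute back: Q* = 573.9 - 0.3(493) = 426.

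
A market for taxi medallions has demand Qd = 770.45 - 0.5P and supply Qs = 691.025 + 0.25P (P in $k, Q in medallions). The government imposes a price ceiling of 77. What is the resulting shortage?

At P = 77: Qd = 731.95 and Qs = 710.275.
Shortage = Qd - Qs = 731.95 - 710.275 = 21.675.

Shortage = 21.675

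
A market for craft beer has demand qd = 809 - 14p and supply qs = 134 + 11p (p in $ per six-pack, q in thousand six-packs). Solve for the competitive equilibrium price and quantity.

p* = 27, q* = 431

The market clears where 809 - 14p = 134 + 11p. Rearranging, 25p = 675, hence p* = 27.
From the demand curve, q* = 809 - 14(27) = 431.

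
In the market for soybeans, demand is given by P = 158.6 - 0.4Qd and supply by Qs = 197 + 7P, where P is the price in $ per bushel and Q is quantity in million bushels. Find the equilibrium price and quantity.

Solving each curve for Q: Qd = 396.5 - 2.5P.
The market clears where 396.5 - 2.5P = 197 + 7P. Rearranging, 9.5P = 199.5, hence P* = 21.
Substitute back: Q* = 396.5 - 2.5(21) = 344.

P* = 21, Q* = 344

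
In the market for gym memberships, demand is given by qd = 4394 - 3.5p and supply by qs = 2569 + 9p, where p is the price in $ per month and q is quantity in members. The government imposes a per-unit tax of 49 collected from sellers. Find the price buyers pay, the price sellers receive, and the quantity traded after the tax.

p_b = 181.28, p_s = 132.28, q = 3759.52

Sellers keep p_s = p_b - 49 per unit, so supply in terms of the buyer price is qs = 2128 + 9p_b.
Market clearing requires 4394 - 3.5p_b = 2128 + 9p_b; hence 2266 = 12.5p_b and p_b = 181.28.
So p_s = 132.28 and the quantity traded is q = 4394 - 3.5(181.28) = 3759.52.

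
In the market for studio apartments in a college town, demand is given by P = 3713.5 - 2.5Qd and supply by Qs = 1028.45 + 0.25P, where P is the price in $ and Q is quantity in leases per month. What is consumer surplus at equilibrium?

Solving each curve for Q: Qd = 1485.4 - 0.4P.
The market clears where 1485.4 - 0.4P = 1028.45 + 0.25P. Rearranging, 0.65P = 456.95, hence P* = 703.
Substitute back: Q* = 1485.4 - 0.4(703) = 1204.2.
Demand choke price (Qd = 0): P = 1485.4/0.4 = 3713.5. Consumer surplus = ½ × (3713.5 - 703) × 1204.2 = 1812622.05.

Consumer surplus = 1812622.05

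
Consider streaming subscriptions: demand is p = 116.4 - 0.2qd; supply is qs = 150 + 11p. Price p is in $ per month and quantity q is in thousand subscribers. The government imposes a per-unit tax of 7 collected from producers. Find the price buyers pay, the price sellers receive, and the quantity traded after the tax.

p_b = 31.8125, p_s = 24.8125, q = 422.9375

Rewriting in direct form: qd = 582 - 5p.
With a tax of 7 on producers, they supply based on the net price p_s = p_b - 7, so qs = 73 + 11p_b.
Set qd = qs: 582 - 5p_b = 73 + 11p_b, so 509 = 16p_b and p_b = 31.8125.
So p_s = 24.8125 and the quantity traded is q = 582 - 5(31.8125) = 422.9375.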